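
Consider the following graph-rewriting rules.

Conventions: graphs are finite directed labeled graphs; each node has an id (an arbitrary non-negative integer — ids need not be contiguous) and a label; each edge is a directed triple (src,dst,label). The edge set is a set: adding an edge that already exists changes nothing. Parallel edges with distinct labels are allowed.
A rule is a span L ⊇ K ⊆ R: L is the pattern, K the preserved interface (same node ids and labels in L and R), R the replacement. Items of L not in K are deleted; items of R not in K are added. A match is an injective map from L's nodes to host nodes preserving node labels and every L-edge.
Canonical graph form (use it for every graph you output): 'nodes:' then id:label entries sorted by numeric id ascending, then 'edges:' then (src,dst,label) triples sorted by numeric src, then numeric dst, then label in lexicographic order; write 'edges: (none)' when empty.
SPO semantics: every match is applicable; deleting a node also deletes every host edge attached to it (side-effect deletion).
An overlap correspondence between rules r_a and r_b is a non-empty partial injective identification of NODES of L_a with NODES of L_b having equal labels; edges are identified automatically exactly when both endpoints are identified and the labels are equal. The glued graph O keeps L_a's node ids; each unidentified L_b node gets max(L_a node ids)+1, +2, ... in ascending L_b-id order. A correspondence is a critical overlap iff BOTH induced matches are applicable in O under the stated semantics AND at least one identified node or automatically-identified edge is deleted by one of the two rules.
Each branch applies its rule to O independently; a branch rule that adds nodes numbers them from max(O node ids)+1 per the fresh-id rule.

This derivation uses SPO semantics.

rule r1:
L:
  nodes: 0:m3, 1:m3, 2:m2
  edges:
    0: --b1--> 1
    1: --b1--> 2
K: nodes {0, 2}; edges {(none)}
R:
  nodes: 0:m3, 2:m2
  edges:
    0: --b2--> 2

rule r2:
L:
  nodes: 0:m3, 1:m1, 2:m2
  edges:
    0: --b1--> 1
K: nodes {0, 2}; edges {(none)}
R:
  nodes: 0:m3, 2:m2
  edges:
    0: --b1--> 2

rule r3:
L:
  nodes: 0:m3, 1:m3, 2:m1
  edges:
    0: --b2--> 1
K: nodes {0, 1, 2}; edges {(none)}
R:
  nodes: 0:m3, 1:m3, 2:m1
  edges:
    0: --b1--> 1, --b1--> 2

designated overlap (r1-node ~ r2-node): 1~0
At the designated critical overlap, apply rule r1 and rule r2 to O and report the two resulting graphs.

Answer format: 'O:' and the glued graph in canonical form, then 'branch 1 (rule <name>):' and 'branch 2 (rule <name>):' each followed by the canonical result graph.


O:
nodes: 0:m3, 1:m3, 2:m2, 3:m1, 4:m2
edges: (0,1,b1); (1,2,b1); (1,3,b1)
branch 1 (rule r1):
nodes: 0:m3, 2:m2, 3:m1, 4:m2
edges: (0,2,b2)
branch 2 (rule r2):
nodes: 0:m3, 1:m3, 2:m2, 4:m2
edges: (0,1,b1); (1,2,b1); (1,4,b1)


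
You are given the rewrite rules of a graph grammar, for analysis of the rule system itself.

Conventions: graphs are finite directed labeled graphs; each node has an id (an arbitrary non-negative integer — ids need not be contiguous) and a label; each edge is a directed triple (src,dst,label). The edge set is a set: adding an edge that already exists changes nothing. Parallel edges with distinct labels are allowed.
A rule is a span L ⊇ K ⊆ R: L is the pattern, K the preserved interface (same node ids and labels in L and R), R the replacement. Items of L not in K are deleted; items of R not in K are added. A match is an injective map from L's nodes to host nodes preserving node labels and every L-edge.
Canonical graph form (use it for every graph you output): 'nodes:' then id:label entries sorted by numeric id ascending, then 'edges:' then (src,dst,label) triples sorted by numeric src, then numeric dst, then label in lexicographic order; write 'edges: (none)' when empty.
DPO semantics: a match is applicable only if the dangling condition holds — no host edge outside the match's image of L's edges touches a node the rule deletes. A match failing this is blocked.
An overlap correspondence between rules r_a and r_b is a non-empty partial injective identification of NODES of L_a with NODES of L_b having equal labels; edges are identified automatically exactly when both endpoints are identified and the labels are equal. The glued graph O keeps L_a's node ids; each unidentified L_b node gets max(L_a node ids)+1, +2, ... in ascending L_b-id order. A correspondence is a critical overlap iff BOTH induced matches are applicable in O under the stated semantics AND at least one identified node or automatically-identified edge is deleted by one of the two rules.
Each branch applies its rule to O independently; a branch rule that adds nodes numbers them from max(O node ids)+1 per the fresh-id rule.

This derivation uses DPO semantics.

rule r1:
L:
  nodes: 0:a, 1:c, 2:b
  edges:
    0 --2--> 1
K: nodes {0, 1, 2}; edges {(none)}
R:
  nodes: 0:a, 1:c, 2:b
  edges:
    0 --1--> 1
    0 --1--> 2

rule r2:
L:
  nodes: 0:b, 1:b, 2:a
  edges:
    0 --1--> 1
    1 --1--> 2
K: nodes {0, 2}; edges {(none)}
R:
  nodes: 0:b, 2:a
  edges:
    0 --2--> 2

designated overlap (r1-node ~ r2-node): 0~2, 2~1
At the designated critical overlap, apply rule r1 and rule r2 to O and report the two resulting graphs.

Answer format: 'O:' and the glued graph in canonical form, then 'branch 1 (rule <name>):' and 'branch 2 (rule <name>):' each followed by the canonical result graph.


O:
nodes: 0:a, 1:c, 2:b, 3:b
edges: (0,1,2); (2,0,1); (3,2,1)
branch 1 (rule r1):
nodes: 0:a, 1:c, 2:b, 3:b
edges: (0,1,1); (0,2,1); (2,0,1); (3,2,1)
branch 2 (rule r2):
nodes: 0:a, 1:c, 3:b
edges: (0,1,2); (3,0,2)


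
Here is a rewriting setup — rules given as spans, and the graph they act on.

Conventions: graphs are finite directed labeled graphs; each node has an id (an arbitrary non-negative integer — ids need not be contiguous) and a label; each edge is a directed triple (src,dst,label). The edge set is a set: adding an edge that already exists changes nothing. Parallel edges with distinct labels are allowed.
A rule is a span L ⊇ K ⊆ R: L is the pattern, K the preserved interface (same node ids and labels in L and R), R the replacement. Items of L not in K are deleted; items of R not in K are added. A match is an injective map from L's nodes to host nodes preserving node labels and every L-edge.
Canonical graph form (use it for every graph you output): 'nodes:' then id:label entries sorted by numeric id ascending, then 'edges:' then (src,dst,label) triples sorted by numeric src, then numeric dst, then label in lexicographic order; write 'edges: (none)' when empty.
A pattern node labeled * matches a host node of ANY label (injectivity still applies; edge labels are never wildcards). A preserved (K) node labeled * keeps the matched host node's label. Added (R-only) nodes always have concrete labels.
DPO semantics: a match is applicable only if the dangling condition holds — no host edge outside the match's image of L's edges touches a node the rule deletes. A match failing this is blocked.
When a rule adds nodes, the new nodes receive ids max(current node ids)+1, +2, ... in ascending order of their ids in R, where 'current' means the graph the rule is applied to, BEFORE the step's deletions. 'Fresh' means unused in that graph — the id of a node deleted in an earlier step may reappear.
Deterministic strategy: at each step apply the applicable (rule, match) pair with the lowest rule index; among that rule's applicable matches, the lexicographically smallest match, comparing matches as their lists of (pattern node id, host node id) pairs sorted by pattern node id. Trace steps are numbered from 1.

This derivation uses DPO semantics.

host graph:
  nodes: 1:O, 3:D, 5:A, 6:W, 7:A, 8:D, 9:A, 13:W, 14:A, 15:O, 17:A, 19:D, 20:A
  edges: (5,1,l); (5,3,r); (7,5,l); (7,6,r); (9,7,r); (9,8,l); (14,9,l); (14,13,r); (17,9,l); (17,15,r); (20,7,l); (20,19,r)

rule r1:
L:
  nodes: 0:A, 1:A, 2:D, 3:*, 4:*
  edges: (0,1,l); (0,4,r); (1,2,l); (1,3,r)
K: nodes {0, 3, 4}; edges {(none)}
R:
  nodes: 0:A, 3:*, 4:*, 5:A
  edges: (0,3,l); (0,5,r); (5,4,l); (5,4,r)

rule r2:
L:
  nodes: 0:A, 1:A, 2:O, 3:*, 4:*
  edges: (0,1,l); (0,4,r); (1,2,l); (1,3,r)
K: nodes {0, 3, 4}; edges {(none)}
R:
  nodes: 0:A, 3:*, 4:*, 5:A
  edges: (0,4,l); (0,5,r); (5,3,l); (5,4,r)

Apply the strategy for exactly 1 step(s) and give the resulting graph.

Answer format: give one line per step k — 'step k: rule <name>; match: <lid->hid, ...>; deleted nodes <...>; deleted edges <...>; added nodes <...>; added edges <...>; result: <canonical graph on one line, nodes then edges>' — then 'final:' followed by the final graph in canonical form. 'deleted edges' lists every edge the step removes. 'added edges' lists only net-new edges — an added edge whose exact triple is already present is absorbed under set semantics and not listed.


step 1: rule r2; match: 0->7, 1->5, 2->1, 3->3, 4->6; deleted nodes 1, 5; deleted edges (5,1,l); (5,3,r); (7,5,l); (7,6,r); added nodes 21; added edges (7,6,l); (7,21,r); (21,3,l); (21,6,r); result: nodes: 3:D, 6:W, 7:A, 8:D, 9:A, 13:W, 14:A, 15:O, 17:A, 19:D, 20:A, 21:A edges: (7,6,l); (7,21,r); (9,7,r); (9,8,l); (14,9,l); (14,13,r); (17,9,l); (17,15,r); (20,7,l); (20,19,r); (21,3,l); (21,6,r)
final:
nodes: 3:D, 6:W, 7:A, 8:D, 9:A, 13:W, 14:A, 15:O, 17:A, 19:D, 20:A, 21:A
edges: (7,6,l); (7,21,r); (9,7,r); (9,8,l); (14,9,l); (14,13,r); (17,9,l); (17,15,r); (20,7,l); (20,19,r); (21,3,l); (21,6,r)


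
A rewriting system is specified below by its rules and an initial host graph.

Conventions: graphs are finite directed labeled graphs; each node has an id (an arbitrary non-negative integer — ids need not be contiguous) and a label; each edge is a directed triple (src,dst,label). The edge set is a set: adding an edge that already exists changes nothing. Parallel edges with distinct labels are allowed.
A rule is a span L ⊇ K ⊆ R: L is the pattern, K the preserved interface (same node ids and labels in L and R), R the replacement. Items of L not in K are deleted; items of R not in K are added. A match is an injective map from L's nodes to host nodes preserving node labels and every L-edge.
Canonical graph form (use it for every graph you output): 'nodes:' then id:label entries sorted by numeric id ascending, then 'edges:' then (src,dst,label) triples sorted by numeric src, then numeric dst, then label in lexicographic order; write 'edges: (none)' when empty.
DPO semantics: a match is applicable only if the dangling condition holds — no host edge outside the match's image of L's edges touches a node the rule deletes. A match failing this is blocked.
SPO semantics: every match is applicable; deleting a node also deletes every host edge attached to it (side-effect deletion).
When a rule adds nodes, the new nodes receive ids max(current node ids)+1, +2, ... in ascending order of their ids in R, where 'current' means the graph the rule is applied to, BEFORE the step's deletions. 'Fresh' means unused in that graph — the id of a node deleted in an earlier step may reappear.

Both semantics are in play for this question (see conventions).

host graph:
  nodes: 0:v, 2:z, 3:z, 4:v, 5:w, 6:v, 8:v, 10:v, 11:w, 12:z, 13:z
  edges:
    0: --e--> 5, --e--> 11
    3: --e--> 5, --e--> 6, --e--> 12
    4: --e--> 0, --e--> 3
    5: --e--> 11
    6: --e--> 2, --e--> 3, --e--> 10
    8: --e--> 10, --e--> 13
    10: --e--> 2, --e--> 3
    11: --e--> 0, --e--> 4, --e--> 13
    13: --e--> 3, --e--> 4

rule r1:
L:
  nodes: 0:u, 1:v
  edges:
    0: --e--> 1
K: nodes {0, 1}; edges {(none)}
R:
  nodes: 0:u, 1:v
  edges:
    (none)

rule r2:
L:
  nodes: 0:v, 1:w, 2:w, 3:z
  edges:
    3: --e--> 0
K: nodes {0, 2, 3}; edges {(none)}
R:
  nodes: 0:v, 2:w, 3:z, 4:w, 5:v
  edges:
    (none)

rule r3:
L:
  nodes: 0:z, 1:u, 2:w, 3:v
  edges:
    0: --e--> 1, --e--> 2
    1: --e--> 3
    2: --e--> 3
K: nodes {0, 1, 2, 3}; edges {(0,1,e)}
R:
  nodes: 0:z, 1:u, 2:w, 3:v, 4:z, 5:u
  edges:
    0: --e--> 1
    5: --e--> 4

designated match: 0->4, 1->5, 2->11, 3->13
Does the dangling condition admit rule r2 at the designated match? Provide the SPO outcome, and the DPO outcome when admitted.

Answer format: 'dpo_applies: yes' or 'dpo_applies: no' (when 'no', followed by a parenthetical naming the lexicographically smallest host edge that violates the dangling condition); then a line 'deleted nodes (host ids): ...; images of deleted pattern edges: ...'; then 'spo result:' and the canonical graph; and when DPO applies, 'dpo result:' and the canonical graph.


dpo_applies: no
(the rule deletes node 5, which keeps host edge (0,5,e) outside the match image — the dangling condition fails, DPO blocks; SPO proceeds and side-deletes such edges)
deleted nodes (host ids): 5; images of deleted pattern edges: (13,4,e)
spo result:
nodes: 0:v, 2:z, 3:z, 4:v, 6:v, 8:v, 10:v, 11:w, 12:z, 13:z, 14:w, 15:v
edges: (0,11,e); (3,6,e); (3,12,e); (4,0,e); (4,3,e); (6,2,e); (6,3,e); (6,10,e); (8,10,e); (8,13,e); (10,2,e); (10,3,e); (11,0,e); (11,4,e); (11,13,e); (13,3,e)


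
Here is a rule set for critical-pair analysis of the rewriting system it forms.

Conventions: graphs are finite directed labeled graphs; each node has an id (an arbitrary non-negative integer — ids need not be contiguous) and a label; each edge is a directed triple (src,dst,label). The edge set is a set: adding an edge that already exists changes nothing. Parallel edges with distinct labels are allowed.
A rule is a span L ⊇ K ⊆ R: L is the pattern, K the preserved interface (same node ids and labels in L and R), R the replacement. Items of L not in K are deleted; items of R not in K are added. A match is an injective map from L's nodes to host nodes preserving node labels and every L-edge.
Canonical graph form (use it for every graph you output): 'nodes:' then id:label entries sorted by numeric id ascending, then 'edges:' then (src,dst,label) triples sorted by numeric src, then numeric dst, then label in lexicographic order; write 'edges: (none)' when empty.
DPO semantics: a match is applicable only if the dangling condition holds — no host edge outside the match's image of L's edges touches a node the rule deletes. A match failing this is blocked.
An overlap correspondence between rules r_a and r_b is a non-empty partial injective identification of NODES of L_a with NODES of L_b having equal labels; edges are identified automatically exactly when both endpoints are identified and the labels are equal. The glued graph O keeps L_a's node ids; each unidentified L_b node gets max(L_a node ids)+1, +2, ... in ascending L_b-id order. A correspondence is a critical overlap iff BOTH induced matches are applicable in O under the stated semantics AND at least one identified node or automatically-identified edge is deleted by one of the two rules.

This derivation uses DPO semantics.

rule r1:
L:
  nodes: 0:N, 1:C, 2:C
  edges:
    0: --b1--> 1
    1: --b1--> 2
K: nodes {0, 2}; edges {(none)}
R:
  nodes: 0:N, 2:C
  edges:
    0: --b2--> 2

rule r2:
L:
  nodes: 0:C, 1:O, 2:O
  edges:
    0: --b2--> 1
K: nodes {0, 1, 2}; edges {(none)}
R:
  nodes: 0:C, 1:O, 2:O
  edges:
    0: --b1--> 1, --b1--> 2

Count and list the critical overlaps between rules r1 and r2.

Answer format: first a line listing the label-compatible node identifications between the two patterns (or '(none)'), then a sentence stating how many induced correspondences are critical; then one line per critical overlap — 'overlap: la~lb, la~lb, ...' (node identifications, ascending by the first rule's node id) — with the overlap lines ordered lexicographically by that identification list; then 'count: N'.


label-compatible node identifications between L(r1) and L(r2): 1~0, 2~0
0 of the induced correspondences are critical overlaps of r1 and r2.
count: 0


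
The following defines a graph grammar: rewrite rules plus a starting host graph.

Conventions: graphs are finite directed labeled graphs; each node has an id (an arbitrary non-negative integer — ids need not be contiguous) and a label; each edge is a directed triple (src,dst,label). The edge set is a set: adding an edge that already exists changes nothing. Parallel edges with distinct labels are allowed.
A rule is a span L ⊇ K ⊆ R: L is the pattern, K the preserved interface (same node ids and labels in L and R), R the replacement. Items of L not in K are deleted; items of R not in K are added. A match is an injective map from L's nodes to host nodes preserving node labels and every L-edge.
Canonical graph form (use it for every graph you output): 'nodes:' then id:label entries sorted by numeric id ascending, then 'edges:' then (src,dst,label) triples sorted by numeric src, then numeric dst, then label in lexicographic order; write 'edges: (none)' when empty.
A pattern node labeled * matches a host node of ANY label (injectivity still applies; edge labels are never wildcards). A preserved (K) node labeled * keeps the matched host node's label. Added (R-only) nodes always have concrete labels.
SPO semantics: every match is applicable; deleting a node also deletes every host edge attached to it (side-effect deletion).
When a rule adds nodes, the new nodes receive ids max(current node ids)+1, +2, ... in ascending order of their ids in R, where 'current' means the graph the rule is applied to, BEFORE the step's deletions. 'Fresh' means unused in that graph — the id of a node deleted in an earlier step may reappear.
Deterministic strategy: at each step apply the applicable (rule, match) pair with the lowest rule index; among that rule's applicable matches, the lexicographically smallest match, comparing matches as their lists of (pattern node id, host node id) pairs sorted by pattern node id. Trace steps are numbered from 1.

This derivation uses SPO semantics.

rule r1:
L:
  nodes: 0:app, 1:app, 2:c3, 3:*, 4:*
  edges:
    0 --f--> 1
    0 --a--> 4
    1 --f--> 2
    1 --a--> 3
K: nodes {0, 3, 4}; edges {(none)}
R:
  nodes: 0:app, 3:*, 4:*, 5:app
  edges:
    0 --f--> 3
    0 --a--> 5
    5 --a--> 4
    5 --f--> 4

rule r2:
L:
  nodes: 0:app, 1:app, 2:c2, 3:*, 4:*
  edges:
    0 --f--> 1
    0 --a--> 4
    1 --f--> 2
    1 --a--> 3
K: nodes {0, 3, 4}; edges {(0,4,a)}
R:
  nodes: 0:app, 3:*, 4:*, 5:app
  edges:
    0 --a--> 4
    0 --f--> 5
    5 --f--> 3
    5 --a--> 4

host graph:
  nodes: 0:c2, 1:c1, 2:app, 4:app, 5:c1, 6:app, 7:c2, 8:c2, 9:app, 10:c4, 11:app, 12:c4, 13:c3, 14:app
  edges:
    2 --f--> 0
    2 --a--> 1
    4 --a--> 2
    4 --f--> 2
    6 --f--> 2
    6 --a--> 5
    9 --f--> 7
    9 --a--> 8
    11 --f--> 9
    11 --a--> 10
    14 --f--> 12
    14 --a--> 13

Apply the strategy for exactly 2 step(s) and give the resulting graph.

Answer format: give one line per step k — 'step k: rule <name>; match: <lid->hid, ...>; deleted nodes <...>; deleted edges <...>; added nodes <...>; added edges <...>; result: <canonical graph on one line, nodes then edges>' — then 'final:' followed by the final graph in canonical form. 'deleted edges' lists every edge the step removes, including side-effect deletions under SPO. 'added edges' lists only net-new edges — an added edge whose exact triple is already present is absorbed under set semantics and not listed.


step 1: rule r2; match: 0->6, 1->2, 2->0, 3->1, 4->5; deleted nodes 0, 2; deleted edges (2,0,f); (2,1,a); (4,2,a); (4,2,f); (6,2,f); added nodes 15; added edges (6,15,f); (15,1,f); (15,5,a); result: nodes: 1:c1, 4:app, 5:c1, 6:app, 7:c2, 8:c2, 9:app, 10:c4, 11:app, 12:c4, 13:c3, 14:app, 15:app edges: (6,5,a); (6,15,f); (9,7,f); (9,8,a); (11,9,f); (11,10,a); (14,12,f); (14,13,a); (15,1,f); (15,5,a)
step 2: rule r2; match: 0->11, 1->9, 2->7, 3->8, 4->10; deleted nodes 7, 9; deleted edges (9,7,f); (9,8,a); (11,9,f); added nodes 16; added edges (11,16,f); (16,8,f); (16,10,a); result: nodes: 1:c1, 4:app, 5:c1, 6:app, 8:c2, 10:c4, 11:app, 12:c4, 13:c3, 14:app, 15:app, 16:app edges: (6,5,a); (6,15,f); (11,10,a); (11,16,f); (14,12,f); (14,13,a); (15,1,f); (15,5,a); (16,8,f); (16,10,a)
final:
nodes: 1:c1, 4:app, 5:c1, 6:app, 8:c2, 10:c4, 11:app, 12:c4, 13:c3, 14:app, 15:app, 16:app
edges: (6,5,a); (6,15,f); (11,10,a); (11,16,f); (14,12,f); (14,13,a); (15,1,f); (15,5,a); (16,8,f); (16,10,a)


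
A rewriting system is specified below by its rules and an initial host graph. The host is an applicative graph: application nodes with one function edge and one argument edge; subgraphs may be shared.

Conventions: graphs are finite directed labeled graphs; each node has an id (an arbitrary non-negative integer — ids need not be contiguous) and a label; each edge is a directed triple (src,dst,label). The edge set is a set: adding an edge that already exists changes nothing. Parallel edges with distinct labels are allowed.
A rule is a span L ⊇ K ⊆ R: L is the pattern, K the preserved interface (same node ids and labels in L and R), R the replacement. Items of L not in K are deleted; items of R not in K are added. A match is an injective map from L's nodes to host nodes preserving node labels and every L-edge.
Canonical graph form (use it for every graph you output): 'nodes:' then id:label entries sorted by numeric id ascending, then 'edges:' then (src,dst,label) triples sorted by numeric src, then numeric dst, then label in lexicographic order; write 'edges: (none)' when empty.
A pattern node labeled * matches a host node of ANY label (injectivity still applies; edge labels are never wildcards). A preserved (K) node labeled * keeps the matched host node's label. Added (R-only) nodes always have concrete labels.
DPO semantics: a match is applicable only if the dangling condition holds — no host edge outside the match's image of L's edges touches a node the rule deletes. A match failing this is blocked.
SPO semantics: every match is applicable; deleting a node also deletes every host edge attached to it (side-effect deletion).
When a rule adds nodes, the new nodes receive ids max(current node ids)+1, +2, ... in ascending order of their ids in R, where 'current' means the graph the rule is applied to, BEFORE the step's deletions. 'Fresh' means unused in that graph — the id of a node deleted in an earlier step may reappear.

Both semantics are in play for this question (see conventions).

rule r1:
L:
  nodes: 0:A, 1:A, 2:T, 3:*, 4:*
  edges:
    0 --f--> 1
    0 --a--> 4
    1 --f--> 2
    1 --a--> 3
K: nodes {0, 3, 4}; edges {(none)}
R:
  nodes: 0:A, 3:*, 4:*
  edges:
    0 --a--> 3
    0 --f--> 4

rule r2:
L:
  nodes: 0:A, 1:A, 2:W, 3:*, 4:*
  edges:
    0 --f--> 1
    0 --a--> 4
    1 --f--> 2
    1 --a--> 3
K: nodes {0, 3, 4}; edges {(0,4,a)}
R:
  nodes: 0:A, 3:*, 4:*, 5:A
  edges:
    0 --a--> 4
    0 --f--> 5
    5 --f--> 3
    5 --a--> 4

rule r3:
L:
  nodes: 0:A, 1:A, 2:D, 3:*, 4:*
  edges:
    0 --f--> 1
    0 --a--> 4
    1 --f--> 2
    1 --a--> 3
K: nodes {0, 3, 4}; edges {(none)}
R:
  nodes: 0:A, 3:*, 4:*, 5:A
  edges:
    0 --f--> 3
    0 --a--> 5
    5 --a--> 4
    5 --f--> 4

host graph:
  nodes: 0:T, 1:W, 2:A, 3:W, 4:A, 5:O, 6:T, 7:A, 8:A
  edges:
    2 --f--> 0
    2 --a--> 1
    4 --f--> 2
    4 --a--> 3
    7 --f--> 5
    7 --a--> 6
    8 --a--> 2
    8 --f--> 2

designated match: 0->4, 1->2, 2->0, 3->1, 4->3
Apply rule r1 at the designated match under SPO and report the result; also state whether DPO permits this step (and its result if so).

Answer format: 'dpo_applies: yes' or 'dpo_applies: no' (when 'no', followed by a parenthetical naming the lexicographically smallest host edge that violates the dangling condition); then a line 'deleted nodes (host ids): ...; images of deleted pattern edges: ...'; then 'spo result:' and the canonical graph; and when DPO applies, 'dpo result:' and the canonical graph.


dpo_applies: no
(the rule deletes node 2, which keeps host edge (8,2,a) outside the match image — the dangling condition fails, DPO blocks; SPO proceeds and side-deletes such edges)
deleted nodes (host ids): 0, 2; images of deleted pattern edges: (2,0,f); (2,1,a); (4,2,f); (4,3,a)
spo result:
nodes: 1:W, 3:W, 4:A, 5:O, 6:T, 7:A, 8:A
edges: (4,1,a); (4,3,f); (7,5,f); (7,6,a)


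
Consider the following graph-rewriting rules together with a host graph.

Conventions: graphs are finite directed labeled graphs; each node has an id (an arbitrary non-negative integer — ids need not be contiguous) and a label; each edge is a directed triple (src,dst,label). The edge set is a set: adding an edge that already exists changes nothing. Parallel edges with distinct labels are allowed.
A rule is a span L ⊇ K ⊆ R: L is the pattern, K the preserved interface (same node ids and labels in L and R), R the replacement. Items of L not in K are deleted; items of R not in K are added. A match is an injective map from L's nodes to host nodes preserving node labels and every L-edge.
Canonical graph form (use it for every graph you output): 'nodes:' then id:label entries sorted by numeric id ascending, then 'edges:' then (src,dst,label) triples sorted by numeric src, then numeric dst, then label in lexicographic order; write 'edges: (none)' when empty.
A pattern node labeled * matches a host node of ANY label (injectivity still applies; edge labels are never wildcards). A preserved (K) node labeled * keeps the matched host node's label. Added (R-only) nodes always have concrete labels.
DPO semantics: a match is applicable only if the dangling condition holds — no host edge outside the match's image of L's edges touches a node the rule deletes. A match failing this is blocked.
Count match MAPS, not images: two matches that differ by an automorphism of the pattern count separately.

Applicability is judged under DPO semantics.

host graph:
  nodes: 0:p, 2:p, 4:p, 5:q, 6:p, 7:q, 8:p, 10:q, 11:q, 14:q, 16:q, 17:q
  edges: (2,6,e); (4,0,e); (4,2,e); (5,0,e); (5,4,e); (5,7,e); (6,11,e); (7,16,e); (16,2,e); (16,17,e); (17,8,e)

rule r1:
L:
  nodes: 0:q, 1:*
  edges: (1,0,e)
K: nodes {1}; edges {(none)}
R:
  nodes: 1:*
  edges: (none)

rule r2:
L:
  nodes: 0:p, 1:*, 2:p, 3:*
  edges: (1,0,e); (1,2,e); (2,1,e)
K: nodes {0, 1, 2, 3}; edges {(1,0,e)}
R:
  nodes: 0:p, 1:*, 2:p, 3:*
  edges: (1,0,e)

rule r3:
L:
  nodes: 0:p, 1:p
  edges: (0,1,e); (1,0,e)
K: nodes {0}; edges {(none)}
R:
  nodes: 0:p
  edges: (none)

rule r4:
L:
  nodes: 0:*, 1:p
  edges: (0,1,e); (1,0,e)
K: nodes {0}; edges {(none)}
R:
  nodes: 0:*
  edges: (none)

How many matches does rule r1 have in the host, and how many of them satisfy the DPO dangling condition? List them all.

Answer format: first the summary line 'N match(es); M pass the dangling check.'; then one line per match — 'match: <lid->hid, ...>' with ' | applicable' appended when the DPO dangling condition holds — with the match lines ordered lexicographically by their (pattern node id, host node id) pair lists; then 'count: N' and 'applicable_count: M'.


4 match(es); 1 pass the dangling check.
match: 0->7, 1->5
match: 0->11, 1->6 | applicable
match: 0->16, 1->7
match: 0->17, 1->16
count: 4
applicable_count: 1


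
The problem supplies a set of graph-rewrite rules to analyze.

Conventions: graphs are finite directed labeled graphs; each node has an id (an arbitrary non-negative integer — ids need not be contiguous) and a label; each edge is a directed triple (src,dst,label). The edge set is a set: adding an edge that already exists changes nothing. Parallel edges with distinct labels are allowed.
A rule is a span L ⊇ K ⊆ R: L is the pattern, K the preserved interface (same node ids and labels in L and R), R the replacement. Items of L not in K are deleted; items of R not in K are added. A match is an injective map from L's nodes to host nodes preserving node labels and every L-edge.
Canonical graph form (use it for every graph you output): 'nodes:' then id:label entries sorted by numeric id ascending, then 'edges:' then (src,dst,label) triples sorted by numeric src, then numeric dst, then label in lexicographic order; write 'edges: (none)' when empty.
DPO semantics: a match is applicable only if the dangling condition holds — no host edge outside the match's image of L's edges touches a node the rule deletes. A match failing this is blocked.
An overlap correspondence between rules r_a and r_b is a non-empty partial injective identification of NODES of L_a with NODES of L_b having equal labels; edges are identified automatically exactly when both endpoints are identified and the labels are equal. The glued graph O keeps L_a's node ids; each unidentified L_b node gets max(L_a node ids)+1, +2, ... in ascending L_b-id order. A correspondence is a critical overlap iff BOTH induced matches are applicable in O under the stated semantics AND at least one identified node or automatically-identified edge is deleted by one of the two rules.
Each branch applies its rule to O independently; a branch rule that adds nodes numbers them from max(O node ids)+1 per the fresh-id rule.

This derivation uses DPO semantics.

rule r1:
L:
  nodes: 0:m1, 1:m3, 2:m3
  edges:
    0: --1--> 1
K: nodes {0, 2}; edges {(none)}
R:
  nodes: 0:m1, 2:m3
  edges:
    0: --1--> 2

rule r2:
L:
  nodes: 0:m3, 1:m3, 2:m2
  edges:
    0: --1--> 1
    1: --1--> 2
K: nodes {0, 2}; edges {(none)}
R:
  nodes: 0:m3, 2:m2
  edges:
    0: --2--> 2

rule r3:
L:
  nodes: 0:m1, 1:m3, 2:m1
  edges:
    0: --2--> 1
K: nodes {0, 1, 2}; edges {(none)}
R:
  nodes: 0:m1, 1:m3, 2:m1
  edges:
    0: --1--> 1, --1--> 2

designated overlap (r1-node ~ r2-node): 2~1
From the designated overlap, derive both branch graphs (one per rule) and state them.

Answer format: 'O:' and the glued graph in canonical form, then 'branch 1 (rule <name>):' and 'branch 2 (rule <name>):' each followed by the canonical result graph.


O:
nodes: 0:m1, 1:m3, 2:m3, 3:m3, 4:m2
edges: (0,1,1); (2,4,1); (3,2,1)
branch 1 (rule r1):
nodes: 0:m1, 2:m3, 3:m3, 4:m2
edges: (0,2,1); (2,4,1); (3,2,1)
branch 2 (rule r2):
nodes: 0:m1, 1:m3, 3:m3, 4:m2
edges: (0,1,1); (3,4,2)


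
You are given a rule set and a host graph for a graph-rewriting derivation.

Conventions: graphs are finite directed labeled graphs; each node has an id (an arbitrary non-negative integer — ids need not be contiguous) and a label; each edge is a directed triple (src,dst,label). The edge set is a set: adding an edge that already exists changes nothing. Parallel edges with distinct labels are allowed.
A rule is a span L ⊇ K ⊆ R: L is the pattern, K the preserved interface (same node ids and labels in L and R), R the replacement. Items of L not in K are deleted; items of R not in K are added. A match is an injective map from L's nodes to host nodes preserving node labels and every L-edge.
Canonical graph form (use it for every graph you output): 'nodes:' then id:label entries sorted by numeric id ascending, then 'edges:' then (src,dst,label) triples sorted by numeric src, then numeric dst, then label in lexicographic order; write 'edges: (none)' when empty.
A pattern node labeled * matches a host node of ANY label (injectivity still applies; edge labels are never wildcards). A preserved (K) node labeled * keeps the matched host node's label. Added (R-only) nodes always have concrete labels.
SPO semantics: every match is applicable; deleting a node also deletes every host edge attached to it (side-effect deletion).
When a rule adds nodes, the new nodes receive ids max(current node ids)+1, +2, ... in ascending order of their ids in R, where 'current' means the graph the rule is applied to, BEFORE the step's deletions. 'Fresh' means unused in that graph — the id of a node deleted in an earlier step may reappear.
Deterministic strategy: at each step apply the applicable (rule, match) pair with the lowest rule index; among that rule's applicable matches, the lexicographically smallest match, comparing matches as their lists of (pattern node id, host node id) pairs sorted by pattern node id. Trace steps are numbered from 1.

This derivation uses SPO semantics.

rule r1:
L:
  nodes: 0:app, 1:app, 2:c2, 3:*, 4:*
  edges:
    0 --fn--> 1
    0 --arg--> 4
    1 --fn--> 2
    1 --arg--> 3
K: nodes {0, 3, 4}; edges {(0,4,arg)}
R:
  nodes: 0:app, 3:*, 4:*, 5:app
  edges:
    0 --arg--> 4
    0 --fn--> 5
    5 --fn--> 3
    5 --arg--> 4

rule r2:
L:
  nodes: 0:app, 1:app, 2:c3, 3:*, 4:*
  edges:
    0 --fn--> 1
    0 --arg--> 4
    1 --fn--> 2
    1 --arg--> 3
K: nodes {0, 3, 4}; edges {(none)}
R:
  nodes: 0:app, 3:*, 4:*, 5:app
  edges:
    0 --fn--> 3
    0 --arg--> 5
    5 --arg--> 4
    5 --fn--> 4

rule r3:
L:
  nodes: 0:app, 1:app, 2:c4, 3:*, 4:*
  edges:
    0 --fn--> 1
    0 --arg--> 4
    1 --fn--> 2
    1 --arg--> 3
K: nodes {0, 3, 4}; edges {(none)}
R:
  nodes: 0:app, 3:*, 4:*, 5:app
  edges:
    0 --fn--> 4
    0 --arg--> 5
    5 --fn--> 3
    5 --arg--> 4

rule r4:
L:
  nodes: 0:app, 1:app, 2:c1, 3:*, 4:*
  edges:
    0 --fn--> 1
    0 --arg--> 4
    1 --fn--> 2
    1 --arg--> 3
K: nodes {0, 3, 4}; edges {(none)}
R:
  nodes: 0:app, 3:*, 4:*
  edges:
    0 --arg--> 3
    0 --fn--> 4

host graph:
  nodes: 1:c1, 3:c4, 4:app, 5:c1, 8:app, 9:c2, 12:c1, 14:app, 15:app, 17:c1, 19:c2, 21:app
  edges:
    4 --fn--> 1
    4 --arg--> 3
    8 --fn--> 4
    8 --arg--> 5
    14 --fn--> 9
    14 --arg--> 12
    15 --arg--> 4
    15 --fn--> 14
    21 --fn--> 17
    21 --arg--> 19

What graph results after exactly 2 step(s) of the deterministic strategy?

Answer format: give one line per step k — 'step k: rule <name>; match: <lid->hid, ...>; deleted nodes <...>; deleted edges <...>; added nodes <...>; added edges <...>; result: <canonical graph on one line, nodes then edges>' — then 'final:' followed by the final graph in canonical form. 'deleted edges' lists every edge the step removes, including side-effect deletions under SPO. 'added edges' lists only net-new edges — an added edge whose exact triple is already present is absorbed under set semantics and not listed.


step 1: rule r1; match: 0->15, 1->14, 2->9, 3->12, 4->4; deleted nodes 9, 14; deleted edges (14,9,fn); (14,12,arg); (15,14,fn); added nodes 22; added edges (15,22,fn); (22,4,arg); (22,12,fn); result: nodes: 1:c1, 3:c4, 4:app, 5:c1, 8:app, 12:c1, 15:app, 17:c1, 19:c2, 21:app, 22:app edges: (4,1,fn); (4,3,arg); (8,4,fn); (8,5,arg); (15,4,arg); (15,22,fn); (21,17,fn); (21,19,arg); (22,4,arg); (22,12,fn)
step 2: rule r4; match: 0->8, 1->4, 2->1, 3->3, 4->5; deleted nodes 1, 4; deleted edges (4,1,fn); (4,3,arg); (8,4,fn); (8,5,arg); (15,4,arg); (22,4,arg); added nodes (none); added edges (8,3,arg); (8,5,fn); result: nodes: 3:c4, 5:c1, 8:app, 12:c1, 15:app, 17:c1, 19:c2, 21:app, 22:app edges: (8,3,arg); (8,5,fn); (15,22,fn); (21,17,fn); (21,19,arg); (22,12,fn)
final:
nodes: 3:c4, 5:c1, 8:app, 12:c1, 15:app, 17:c1, 19:c2, 21:app, 22:app
edges: (8,3,arg); (8,5,fn); (15,22,fn); (21,17,fn); (21,19,arg); (22,12,fn)


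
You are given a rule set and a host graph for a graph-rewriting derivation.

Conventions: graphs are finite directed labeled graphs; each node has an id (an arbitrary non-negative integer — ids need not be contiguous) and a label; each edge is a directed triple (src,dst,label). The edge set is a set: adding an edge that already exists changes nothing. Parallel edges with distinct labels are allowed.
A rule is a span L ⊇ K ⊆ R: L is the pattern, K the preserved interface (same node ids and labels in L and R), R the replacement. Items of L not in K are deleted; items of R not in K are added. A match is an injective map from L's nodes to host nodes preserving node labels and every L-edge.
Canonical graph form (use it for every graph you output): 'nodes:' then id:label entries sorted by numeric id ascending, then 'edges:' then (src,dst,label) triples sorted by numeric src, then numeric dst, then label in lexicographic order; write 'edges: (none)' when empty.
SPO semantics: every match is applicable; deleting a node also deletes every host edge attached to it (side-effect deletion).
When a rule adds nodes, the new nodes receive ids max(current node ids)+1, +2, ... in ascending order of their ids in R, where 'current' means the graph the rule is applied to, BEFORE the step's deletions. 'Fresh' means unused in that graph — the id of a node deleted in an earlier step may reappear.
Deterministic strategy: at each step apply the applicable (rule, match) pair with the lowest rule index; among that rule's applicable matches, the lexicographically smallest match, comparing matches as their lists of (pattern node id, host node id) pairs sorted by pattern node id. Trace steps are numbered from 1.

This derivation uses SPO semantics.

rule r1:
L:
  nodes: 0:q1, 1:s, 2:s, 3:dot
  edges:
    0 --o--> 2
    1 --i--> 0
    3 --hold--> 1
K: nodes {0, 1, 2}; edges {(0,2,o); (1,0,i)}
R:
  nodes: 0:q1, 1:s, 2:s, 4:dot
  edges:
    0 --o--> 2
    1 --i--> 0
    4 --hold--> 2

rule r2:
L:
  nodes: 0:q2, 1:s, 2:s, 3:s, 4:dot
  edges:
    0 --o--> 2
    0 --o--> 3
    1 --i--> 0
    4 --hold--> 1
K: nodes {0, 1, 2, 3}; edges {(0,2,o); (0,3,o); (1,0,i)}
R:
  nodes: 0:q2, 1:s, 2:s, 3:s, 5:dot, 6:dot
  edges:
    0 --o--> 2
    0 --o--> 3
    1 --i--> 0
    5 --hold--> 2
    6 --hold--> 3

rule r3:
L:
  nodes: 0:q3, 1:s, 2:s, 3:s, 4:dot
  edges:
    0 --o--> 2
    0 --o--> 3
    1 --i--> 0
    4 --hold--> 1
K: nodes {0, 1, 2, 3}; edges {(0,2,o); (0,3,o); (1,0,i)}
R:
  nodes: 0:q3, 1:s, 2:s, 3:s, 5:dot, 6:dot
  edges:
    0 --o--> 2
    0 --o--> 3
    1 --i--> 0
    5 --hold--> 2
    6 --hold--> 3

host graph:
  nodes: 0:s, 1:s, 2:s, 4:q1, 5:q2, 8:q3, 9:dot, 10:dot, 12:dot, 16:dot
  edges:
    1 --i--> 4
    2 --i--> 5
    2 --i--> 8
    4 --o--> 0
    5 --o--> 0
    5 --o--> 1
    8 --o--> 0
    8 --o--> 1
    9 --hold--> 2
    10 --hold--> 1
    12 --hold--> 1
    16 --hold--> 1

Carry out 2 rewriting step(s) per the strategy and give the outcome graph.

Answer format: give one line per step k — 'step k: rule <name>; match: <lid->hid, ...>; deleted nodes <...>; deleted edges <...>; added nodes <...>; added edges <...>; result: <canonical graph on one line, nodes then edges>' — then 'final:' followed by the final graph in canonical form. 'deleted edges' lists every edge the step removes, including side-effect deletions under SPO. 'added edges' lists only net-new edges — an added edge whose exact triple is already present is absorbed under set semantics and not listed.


step 1: rule r1; match: 0->4, 1->1, 2->0, 3->10; deleted nodes 10; deleted edges (10,1,hold); added nodes 17; added edges (17,0,hold); result: nodes: 0:s, 1:s, 2:s, 4:q1, 5:q2, 8:q3, 9:dot, 12:dot, 16:dot, 17:dot edges: (1,4,i); (2,5,i); (2,8,i); (4,0,o); (5,0,o); (5,1,o); (8,0,o); (8,1,o); (9,2,hold); (12,1,hold); (16,1,hold); (17,0,hold)
step 2: rule r1; match: 0->4, 1->1, 2->0, 3->12; deleted nodes 12; deleted edges (12,1,hold); added nodes 18; added edges (18,0,hold); result: nodes: 0:s, 1:s, 2:s, 4:q1, 5:q2, 8:q3, 9:dot, 16:dot, 17:dot, 18:dot edges: (1,4,i); (2,5,i); (2,8,i); (4,0,o); (5,0,o); (5,1,o); (8,0,o); (8,1,o); (9,2,hold); (16,1,hold); (17,0,hold); (18,0,hold)
final:
nodes: 0:s, 1:s, 2:s, 4:q1, 5:q2, 8:q3, 9:dot, 16:dot, 17:dot, 18:dot
edges: (1,4,i); (2,5,i); (2,8,i); (4,0,o); (5,0,o); (5,1,o); (8,0,o); (8,1,o); (9,2,hold); (16,1,hold); (17,0,hold); (18,0,hold)


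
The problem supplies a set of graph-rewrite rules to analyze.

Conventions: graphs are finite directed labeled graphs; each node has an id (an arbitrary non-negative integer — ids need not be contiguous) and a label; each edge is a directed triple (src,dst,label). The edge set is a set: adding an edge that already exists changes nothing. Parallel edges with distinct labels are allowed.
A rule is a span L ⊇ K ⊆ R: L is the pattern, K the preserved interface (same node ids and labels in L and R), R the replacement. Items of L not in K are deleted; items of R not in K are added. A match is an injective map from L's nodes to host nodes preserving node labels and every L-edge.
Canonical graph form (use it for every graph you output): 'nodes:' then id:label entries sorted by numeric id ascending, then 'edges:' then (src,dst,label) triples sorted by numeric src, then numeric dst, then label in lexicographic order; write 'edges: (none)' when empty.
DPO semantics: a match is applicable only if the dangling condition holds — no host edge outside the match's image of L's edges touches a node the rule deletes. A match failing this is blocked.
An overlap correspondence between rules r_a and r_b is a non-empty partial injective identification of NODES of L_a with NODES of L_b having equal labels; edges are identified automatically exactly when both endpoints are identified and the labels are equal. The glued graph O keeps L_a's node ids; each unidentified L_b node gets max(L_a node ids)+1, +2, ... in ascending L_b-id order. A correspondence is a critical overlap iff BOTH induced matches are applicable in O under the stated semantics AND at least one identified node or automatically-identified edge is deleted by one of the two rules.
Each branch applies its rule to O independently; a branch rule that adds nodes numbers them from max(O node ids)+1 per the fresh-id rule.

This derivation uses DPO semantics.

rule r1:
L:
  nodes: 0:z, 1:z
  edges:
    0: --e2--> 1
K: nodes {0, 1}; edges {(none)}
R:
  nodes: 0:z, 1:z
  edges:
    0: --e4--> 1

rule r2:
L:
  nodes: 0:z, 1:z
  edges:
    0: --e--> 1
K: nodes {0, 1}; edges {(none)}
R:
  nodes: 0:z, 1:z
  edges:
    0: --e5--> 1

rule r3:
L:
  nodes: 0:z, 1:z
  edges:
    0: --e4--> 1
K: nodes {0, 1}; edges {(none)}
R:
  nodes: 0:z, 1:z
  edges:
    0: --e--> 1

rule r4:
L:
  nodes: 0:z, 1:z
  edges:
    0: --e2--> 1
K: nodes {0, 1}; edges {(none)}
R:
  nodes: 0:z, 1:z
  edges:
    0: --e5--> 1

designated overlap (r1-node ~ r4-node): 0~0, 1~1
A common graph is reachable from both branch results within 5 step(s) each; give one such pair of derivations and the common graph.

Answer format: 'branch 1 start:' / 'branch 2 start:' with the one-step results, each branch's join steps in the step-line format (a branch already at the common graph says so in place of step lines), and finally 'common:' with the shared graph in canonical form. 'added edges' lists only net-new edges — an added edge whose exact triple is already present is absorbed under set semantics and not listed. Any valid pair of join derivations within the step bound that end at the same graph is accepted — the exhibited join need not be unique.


branch 1 start:
nodes: 0:z, 1:z
edges: (0,1,e4)
branch 2 start:
nodes: 0:z, 1:z
edges: (0,1,e5)
branch 1 step 1: rule r3; match: 0->0, 1->1; deleted nodes (none); deleted edges (0,1,e4); added nodes (none); added edges (0,1,e); result: nodes: 0:z, 1:z edges: (0,1,e)
branch 1 step 2: rule r2; match: 0->0, 1->1; deleted nodes (none); deleted edges (0,1,e); added nodes (none); added edges (0,1,e5); result: nodes: 0:z, 1:z edges: (0,1,e5)
branch 2: already at the common graph (0 steps)
common:
nodes: 0:z, 1:z
edges: (0,1,e5)
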